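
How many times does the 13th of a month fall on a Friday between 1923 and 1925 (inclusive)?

6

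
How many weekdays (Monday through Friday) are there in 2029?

261 weekdays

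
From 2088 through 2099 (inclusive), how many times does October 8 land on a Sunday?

1

Day of week of October 8 in each year:
2088: Fri, 2089: Sat, 2090: Sun ✓, 2091: Mon, 2092: Wed, 2093: Thu, 2094: Fri, 2095: Sat, 2096: Mon, 2097: Tue, 2098: Wed, 2099: Thu
Sundays: 2090.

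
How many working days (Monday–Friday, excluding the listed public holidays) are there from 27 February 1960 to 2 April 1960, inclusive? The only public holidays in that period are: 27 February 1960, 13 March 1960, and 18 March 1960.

27 February 1960 is a Saturday.
The range spans 36 days (inclusive of both endpoints).
36 = 7 × 5 + 1, so there are 5 full weeks plus 1 extra day.
Each full week contributes 5 weekdays (Mon–Fri): 5 × 5 = 25.
The 1 extra day is Saturday — none qualify.
Total: 25 + 0 = 25.
Holidays: 27 February 1960 (Sat); 13 March 1960 (Sun); 18 March 1960 (Fri).
1 of the 3 holidays fall on weekdays; the rest are weekends and were already excluded.
Business days: 25 − 1 = 24.

24 working days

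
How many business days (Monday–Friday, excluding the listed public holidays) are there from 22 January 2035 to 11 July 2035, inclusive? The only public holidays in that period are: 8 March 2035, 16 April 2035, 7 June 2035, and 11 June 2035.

119

22 January 2035 is a Monday.
That's 171 days from start to end, counting both.
171 = 7 × 24 + 3, so there are 24 full weeks plus 3 extra days.
Each full week contributes 5 weekdays (Mon–Fri): 24 × 5 = 120.
The 3 extra days are Mon, Tue, Wed — 3 of them qualify.
Total: 120 + 3 = 123.
Holidays: 8 March 2035 (Thu); 16 April 2035 (Mon); 7 June 2035 (Thu); 11 June 2035 (Mon).
All 4 holidays fall on weekdays, so subtract 4.
Business days: 123 − 4 = 119.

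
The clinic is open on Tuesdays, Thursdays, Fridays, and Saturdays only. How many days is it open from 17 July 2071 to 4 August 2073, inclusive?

17 July 2071 is a Friday.
From 17 July 2071 to 4 August 2073 is 750 days inclusive.
750 = 7 × 107 + 1, so there are 107 full weeks plus 1 extra day.
Each full week contributes 4 days from the set (Tue, Thu, Fri, Sat): 107 × 4 = 428.
The 1 extra day is Friday — 1 of them qualifies.
Total: 428 + 1 = 429.

429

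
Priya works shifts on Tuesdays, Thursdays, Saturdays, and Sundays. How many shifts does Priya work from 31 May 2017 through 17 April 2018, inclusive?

31 May 2017 is a Wednesday.
That's 322 days from start to end, counting both.
322 = 7 × 46, so the span is exactly 46 full weeks.
Each full week contributes 4 days from the set (Tue, Thu, Sat, Sun): 46 × 4 = 184.
Total: 184.

184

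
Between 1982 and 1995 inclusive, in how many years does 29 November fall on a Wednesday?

Day of week of November 29 in each year:
1982: Mon, 1983: Tue, 1984: Thu, 1985: Fri, 1986: Sat, 1987: Sun, 1988: Tue, 1989: Wed ✓, 1990: Thu, 1991: Fri, 1992: Sun, 1993: Mon, 1994: Tue, 1995: Wed ✓
Wednesdays: 1989, 1995.

2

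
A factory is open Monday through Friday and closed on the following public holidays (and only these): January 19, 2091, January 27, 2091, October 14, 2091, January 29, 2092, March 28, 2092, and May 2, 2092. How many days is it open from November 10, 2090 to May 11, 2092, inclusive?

November 10, 2090 is a Friday.
That's 549 days from start to end, counting both.
549 = 7 × 78 + 3, so there are 78 full weeks plus 3 extra days.
Each full week contributes 5 weekdays (Mon–Fri): 78 × 5 = 390.
The 3 extra days are Fri, Sat, Sun — 1 of them qualifies.
Total: 390 + 1 = 391.
Holidays: January 19, 2091 (Fri); January 27, 2091 (Sat); October 14, 2091 (Sun); January 29, 2092 (Tue); March 28, 2092 (Fri); May 2, 2092 (Fri).
4 of the 6 holidays fall on weekdays; the rest are weekends and were already excluded.
Business days: 391 − 4 = 387.

387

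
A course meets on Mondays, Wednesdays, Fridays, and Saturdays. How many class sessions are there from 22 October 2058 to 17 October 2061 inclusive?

624

22 October 2058 is a Tuesday.
From 22 October 2058 to 17 October 2061 is 1092 days inclusive.
1092 = 7 × 156, so the span is exactly 156 full weeks.
Each full week contributes 4 days from the set (Mon, Wed, Fri, Sat): 156 × 4 = 624.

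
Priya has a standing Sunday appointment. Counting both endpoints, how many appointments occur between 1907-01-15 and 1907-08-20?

1907-01-15 is a Tuesday.
From 1907-01-15 to 1907-08-20 is 218 days inclusive.
218 = 7 × 31 + 1, so there are 31 full weeks plus 1 extra day.
Each full week contributes one Sunday: 31 so far.
The 1 extra day is Tue — none qualify.
Total: 31 + 0 = 31.

31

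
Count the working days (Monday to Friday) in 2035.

261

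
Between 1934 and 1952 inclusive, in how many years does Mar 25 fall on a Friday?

Day of week of March 25 in each year:
1934: Sun, 1935: Mon, 1936: Wed, 1937: Thu, 1938: Fri ✓, 1939: Sat, 1940: Mon, 1941: Tue, 1942: Wed, 1943: Thu, 1944: Sat, 1945: Sun, 1946: Mon, 1947: Tue, 1948: Thu, 1949: Fri ✓, 1950: Sat, 1951: Sun, 1952: Tue
Fridays: 1938, 1949.

2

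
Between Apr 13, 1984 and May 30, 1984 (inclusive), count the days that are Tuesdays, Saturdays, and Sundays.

21

Apr 13, 1984 is a Friday.
From Apr 13, 1984 to May 30, 1984 is 48 days inclusive.
48 = 7 × 6 + 6, so there are 6 full weeks plus 6 extra days.
Each full week contributes 3 days from the set (Tue, Sat, Sun): 6 × 3 = 18.
The 6 extra days are Fri, Sat, Sun, Mon, Tue, Wed — 3 of them qualify.
Total: 18 + 3 = 21.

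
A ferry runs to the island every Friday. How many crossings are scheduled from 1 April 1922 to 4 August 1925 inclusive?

174

1 April 1922 is a Saturday.
The range spans 1222 days (inclusive of both endpoints).
1222 = 7 × 174 + 4, so there are 174 full weeks plus 4 extra days.
Each full week contributes one Friday: 174 so far.
The 4 extra days are Saturday, Sunday, Monday, Tuesday — none qualify.
Total: 174 + 0 = 174.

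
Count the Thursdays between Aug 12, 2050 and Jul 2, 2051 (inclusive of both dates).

Aug 12, 2050 is a Friday.
The range spans 325 days (inclusive of both endpoints).
325 = 7 × 46 + 3, so there are 46 full weeks plus 3 extra days.
Each full week contributes one Thursday: 46 so far.
The 3 extra days are Friday, Saturday, Sunday — none qualify.
Total: 46 + 0 = 46.

46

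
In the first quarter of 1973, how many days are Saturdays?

13

January 1, 1973 is a Monday.
The range spans 90 days (inclusive of both endpoints).
90 = 7 × 12 + 6, so there are 12 full weeks plus 6 extra days.
Each full week contributes one Saturday: 12 so far.
The 6 extra days are Mon, Tue, Wed, Thu, Fri, Sat — 1 of them qualifies.
Total: 12 + 1 = 13.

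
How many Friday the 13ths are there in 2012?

3

The 13th falls on a Friday when the month's 13th has weekday Fri.
Jan 13 is Fri ✓; Feb 13 is Mon; Mar 13 is Tue; Apr 13 is Fri ✓; May 13 is Sun; Jun 13 is Wed; Jul 13 is Fri ✓; Aug 13 is Mon; Sep 13 is Thu; Oct 13 is Sat; Nov 13 is Tue; Dec 13 is Thu.
Friday the 13ths: Jan, Apr, Jul.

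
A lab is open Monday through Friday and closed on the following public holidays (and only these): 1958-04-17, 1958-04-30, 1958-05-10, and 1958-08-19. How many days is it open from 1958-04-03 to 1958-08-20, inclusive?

1958-04-03 is a Thursday.
The range spans 140 days (inclusive of both endpoints).
140 = 7 × 20, so the span is exactly 20 full weeks.
Each full week contributes 5 weekdays (Mon–Fri): 20 × 5 = 100.
Total: 100.
Holidays: 1958-04-17 (Thu); 1958-04-30 (Wed); 1958-05-10 (Sat); 1958-08-19 (Tue).
3 of the 4 holidays fall on weekdays; the rest are weekends and were already excluded.
Business days: 100 − 3 = 97.

97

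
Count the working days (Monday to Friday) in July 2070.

23

1 July 2070 is a Tuesday.
That's 31 days from start to end, counting both.
31 = 7 × 4 + 3, so there are 4 full weeks plus 3 extra days.
Each full week contributes 5 weekdays (Mon–Fri): 4 × 5 = 20.
The 3 extra days are Tue, Wed, Thu — 3 of them qualify.
Total: 20 + 3 = 23.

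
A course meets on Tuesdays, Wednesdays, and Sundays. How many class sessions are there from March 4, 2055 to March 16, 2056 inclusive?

162

March 4, 2055 is a Thursday.
That's 379 days from start to end, counting both.
379 = 7 × 54 + 1, so there are 54 full weeks plus 1 extra day.
Each full week contributes 3 days from the set (Tue, Wed, Sun): 54 × 3 = 162.
The 1 extra day is Thu — none qualify.
Total: 162 + 0 = 162.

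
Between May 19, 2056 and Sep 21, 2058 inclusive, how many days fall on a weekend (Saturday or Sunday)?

245

May 19, 2056 is a Friday.
The range spans 856 days (inclusive of both endpoints).
856 = 7 × 122 + 2, so there are 122 full weeks plus 2 extra days.
Each full week contributes 2 weekend days (Sat, Sun): 122 × 2 = 244.
The 2 extra days are Friday, Saturday — 1 of them qualifies.
Total: 244 + 1 = 245.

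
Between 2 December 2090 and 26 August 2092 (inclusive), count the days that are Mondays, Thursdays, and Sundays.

2 December 2090 is a Saturday.
That's 634 days from start to end, counting both.
634 = 7 × 90 + 4, so there are 90 full weeks plus 4 extra days.
Each full week contributes 3 days from the set (Mon, Thu, Sun): 90 × 3 = 270.
The 4 extra days are Saturday, Sunday, Monday, Tuesday — 2 of them qualify.
Total: 270 + 2 = 272.

272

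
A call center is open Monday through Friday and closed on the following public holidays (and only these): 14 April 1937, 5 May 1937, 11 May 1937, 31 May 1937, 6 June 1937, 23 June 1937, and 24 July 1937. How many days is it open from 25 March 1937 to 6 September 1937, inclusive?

113

25 March 1937 is a Thursday.
That's 166 days from start to end, counting both.
166 = 7 × 23 + 5, so there are 23 full weeks plus 5 extra days.
Each full week contributes 5 weekdays (Mon–Fri): 23 × 5 = 115.
The 5 extra days are Thursday, Friday, Saturday, Sunday, Monday — 3 of them qualify.
Total: 115 + 3 = 118.
Holidays: 14 April 1937 (Wed); 5 May 1937 (Wed); 11 May 1937 (Tue); 31 May 1937 (Mon); 6 June 1937 (Sun); 23 June 1937 (Wed); 24 July 1937 (Sat).
5 of the 7 holidays fall on weekdays; the rest are weekends and were already excluded.
Business days: 118 − 5 = 113.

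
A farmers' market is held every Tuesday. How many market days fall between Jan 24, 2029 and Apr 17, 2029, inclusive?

Jan 24, 2029 is a Wednesday.
That's 84 days from start to end, counting both.
84 = 7 × 12, so the span is exactly 12 full weeks.
Each full week contributes one Tuesday: 12 so far.
Total: 12.

12 Tuesdays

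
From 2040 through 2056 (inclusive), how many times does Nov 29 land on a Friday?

3

Day of week of November 29 in each year:
2040: Thu, 2041: Fri ✓, 2042: Sat, 2043: Sun, 2044: Tue, 2045: Wed, 2046: Thu, 2047: Fri ✓, 2048: Sun, 2049: Mon, 2050: Tue, 2051: Wed, 2052: Fri ✓, 2053: Sat, 2054: Sun, 2055: Mon, 2056: Wed
Fridays: 2041, 2047, 2052.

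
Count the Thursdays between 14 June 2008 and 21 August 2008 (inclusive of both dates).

14 June 2008 is a Saturday.
The range spans 69 days (inclusive of both endpoints).
69 = 7 × 9 + 6, so there are 9 full weeks plus 6 extra days.
Each full week contributes one Thursday: 9 so far.
The 6 extra days are Saturday, Sunday, Monday, Tuesday, Wednesday, Thursday — 1 of them qualifies.
Total: 9 + 1 = 10.

10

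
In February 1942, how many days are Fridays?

4

1942-02-01 is a Sunday.
From 1942-02-01 to 1942-02-28 is 28 days inclusive.
28 = 7 × 4, so the span is exactly 4 full weeks.
Each full week contributes one Friday: 4 so far.
Total: 4.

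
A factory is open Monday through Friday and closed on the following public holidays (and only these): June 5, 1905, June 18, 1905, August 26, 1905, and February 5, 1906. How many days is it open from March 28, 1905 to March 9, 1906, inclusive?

247 business days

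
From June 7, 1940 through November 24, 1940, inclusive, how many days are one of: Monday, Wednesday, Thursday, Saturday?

June 7, 1940 is a Friday.
That's 171 days from start to end, counting both.
171 = 7 × 24 + 3, so there are 24 full weeks plus 3 extra days.
Each full week contributes 4 days from the set (Mon, Wed, Thu, Sat): 24 × 4 = 96.
The 3 extra days are Friday, Saturday, Sunday — 1 of them qualifies.
Total: 96 + 1 = 97.

97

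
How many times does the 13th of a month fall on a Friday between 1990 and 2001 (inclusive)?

Friday-the-13ths by year:
1990: Apr, Jul
1991: Sep, Dec
1992: Mar, Nov
1993: Aug
1994: May
1995: Jan, Oct
1996: Sep, Dec
1997: Jun
1998: Feb, Mar, Nov
1999: Aug
2000: Oct
2001: Apr, Jul

20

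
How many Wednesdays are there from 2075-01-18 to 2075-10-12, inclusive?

38

2075-01-18 is a Friday.
That's 268 days from start to end, counting both.
268 = 7 × 38 + 2, so there are 38 full weeks plus 2 extra days.
Each full week contributes one Wednesday: 38 so far.
The 2 extra days are Fri, Sat — none qualify.
Total: 38 + 0 = 38.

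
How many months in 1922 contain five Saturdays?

4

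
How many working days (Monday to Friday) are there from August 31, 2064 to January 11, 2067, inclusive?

August 31, 2064 is a Sunday.
The range spans 864 days (inclusive of both endpoints).
864 = 7 × 123 + 3, so there are 123 full weeks plus 3 extra days.
Each full week contributes 5 weekdays (Mon–Fri): 123 × 5 = 615.
The 3 extra days are Sun, Mon, Tue — 2 of them qualify.
Total: 615 + 2 = 617.

617 weekdays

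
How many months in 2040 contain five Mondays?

5

A month has five Mondays exactly when Monday falls within its first (length − 28) days.
Jan: 31 days, starts Sun → 5 of Sun, Mon, Tue ✓
Feb: 29 days, starts Wed → 5 of Wed
Mar: 31 days, starts Thu → 5 of Thu, Fri, Sat
Apr: 30 days, starts Sun → 5 of Sun, Mon ✓
May: 31 days, starts Tue → 5 of Tue, Wed, Thu
Jun: 30 days, starts Fri → 5 of Fri, Sat
Jul: 31 days, starts Sun → 5 of Sun, Mon, Tue ✓
Aug: 31 days, starts Wed → 5 of Wed, Thu, Fri
Sep: 30 days, starts Sat → 5 of Sat, Sun
Oct: 31 days, starts Mon → 5 of Mon, Tue, Wed ✓
Nov: 30 days, starts Thu → 5 of Thu, Fri
Dec: 31 days, starts Sat → 5 of Sat, Sun, Mon ✓
Months with five Mondays: Jan, Apr, Jul, Oct, Dec.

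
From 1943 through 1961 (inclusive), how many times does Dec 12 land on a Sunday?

3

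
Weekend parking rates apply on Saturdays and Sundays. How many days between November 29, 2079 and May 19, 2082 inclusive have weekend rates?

November 29, 2079 is a Wednesday.
That's 903 days from start to end, counting both.
903 = 7 × 129, so the span is exactly 129 full weeks.
Each full week contributes 2 weekend days (Sat, Sun): 129 × 2 = 258.

258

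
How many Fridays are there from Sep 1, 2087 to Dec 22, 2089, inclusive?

Sep 1, 2087 is a Monday.
That's 844 days from start to end, counting both.
844 = 7 × 120 + 4, so there are 120 full weeks plus 4 extra days.
Each full week contributes one Friday: 120 so far.
The 4 extra days are Monday, Tuesday, Wednesday, Thursday — none qualify.
Total: 120 + 0 = 120.

120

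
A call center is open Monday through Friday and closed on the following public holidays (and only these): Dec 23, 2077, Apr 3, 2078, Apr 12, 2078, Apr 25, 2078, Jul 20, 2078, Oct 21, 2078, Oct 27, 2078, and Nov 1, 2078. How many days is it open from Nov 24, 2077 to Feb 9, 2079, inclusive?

Nov 24, 2077 is a Wednesday.
That's 443 days from start to end, counting both.
443 = 7 × 63 + 2, so there are 63 full weeks plus 2 extra days.
Each full week contributes 5 weekdays (Mon–Fri): 63 × 5 = 315.
The 2 extra days are Wednesday, Thursday — 2 of them qualify.
Total: 315 + 2 = 317.
Holidays: Dec 23, 2077 (Thu); Apr 3, 2078 (Sun); Apr 12, 2078 (Tue); Apr 25, 2078 (Mon); Jul 20, 2078 (Wed); Oct 21, 2078 (Fri); Oct 27, 2078 (Thu); Nov 1, 2078 (Tue).
7 of the 8 holidays fall on weekdays; the rest are weekends and were already excluded.
Business days: 317 − 7 = 310.

310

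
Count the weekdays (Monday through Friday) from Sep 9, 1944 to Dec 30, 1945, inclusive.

Sep 9, 1944 is a Saturday.
That's 478 days from start to end, counting both.
478 = 7 × 68 + 2, so there are 68 full weeks plus 2 extra days.
Each full week contributes 5 weekdays (Mon–Fri): 68 × 5 = 340.
The 2 extra days are Sat, Sun — none qualify.
Total: 340 + 0 = 340.

340 weekdays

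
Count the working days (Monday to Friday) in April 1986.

22 weekdays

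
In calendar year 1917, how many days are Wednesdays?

52

1 January 1917 is a Monday.
That's 365 days from start to end, counting both.
365 = 7 × 52 + 1, so there are 52 full weeks plus 1 extra day.
Each full week contributes one Wednesday: 52 so far.
The 1 extra day is Mon — none qualify.
Total: 52 + 0 = 52.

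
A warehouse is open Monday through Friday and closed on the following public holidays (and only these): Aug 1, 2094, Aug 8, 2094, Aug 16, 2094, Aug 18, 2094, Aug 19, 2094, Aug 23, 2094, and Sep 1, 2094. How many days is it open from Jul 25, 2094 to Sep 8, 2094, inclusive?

28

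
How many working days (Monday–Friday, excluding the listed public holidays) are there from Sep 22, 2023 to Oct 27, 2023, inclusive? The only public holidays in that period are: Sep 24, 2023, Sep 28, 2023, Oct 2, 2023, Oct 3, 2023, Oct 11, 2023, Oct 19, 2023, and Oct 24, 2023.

20 working days

Sep 22, 2023 is a Friday.
That's 36 days from start to end, counting both.
36 = 7 × 5 + 1, so there are 5 full weeks plus 1 extra day.
Each full week contributes 5 weekdays (Mon–Fri): 5 × 5 = 25.
The 1 extra day is Friday — 1 of them qualifies.
Total: 25 + 1 = 26.
Holidays: Sep 24, 2023 (Sun); Sep 28, 2023 (Thu); Oct 2, 2023 (Mon); Oct 3, 2023 (Tue); Oct 11, 2023 (Wed); Oct 19, 2023 (Thu); Oct 24, 2023 (Tue).
6 of the 7 holidays fall on weekdays; the rest are weekends and were already excluded.
Business days: 26 − 6 = 20.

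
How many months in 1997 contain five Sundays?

4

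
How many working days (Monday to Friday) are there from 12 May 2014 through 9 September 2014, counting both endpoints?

12 May 2014 is a Monday.
The range spans 121 days (inclusive of both endpoints).
121 = 7 × 17 + 2, so there are 17 full weeks plus 2 extra days.
Each full week contributes 5 weekdays (Mon–Fri): 17 × 5 = 85.
The 2 extra days are Monday, Tuesday — 2 of them qualify.
Total: 85 + 2 = 87.

87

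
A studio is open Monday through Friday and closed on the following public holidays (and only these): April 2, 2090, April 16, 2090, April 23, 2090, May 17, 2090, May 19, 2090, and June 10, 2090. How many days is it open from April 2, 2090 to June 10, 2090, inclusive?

April 2, 2090 is a Sunday.
From April 2, 2090 to June 10, 2090 is 70 days inclusive.
70 = 7 × 10, so the span is exactly 10 full weeks.
Each full week contributes 5 weekdays (Mon–Fri): 10 × 5 = 50.
Holidays: April 2, 2090 (Sun); April 16, 2090 (Sun); April 23, 2090 (Sun); May 17, 2090 (Wed); May 19, 2090 (Fri); June 10, 2090 (Sat).
2 of the 6 holidays fall on weekdays; the rest are weekends and were already excluded.
Business days: 50 − 2 = 48.

48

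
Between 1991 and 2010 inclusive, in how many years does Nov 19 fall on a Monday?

Day of week of November 19 in each year:
1991: Tue, 1992: Thu, 1993: Fri, 1994: Sat, 1995: Sun, 1996: Tue, 1997: Wed, 1998: Thu, 1999: Fri, 2000: Sun, 2001: Mon ✓, 2002: Tue, 2003: Wed, 2004: Fri, 2005: Sat, 2006: Sun, 2007: Mon ✓, 2008: Wed, 2009: Thu, 2010: Fri
Mondays: 2001, 2007.

2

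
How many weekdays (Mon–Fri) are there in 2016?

261 weekdays

2016-01-01 is a Friday.
That's 366 days from start to end, counting both.
366 = 7 × 52 + 2, so there are 52 full weeks plus 2 extra days.
Each full week contributes 5 weekdays (Mon–Fri): 52 × 5 = 260.
The 2 extra days are Fri, Sat — 1 of them qualifies.
Total: 260 + 1 = 261.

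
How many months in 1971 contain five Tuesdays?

A month has five Tuesdays exactly when Tuesday falls within its first (length − 28) days.
Jan: 31 days, starts Fri → 5 of Fri, Sat, Sun
Feb: 28 days, starts Mon → 5 of (none)
Mar: 31 days, starts Mon → 5 of Mon, Tue, Wed ✓
Apr: 30 days, starts Thu → 5 of Thu, Fri
May: 31 days, starts Sat → 5 of Sat, Sun, Mon
Jun: 30 days, starts Tue → 5 of Tue, Wed ✓
Jul: 31 days, starts Thu → 5 of Thu, Fri, Sat
Aug: 31 days, starts Sun → 5 of Sun, Mon, Tue ✓
Sep: 30 days, starts Wed → 5 of Wed, Thu
Oct: 31 days, starts Fri → 5 of Fri, Sat, Sun
Nov: 30 days, starts Mon → 5 of Mon, Tue ✓
Dec: 31 days, starts Wed → 5 of Wed, Thu, Fri
Months with five Tuesdays: Mar, Jun, Aug, Nov.

4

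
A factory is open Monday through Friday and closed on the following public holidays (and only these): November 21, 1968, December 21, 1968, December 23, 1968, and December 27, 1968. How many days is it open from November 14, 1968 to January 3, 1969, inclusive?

34

November 14, 1968 is a Thursday.
From November 14, 1968 to January 3, 1969 is 51 days inclusive.
51 = 7 × 7 + 2, so there are 7 full weeks plus 2 extra days.
Each full week contributes 5 weekdays (Mon–Fri): 7 × 5 = 35.
The 2 extra days are Thu, Fri — 2 of them qualify.
Total: 35 + 2 = 37.
Holidays: November 21, 1968 (Thu); December 21, 1968 (Sat); December 23, 1968 (Mon); December 27, 1968 (Fri).
3 of the 4 holidays fall on weekdays; the rest are weekends and were already excluded.
Business days: 37 − 3 = 34.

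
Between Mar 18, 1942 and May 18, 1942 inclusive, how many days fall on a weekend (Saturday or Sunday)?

Mar 18, 1942 is a Wednesday.
The range spans 62 days (inclusive of both endpoints).
62 = 7 × 8 + 6, so there are 8 full weeks plus 6 extra days.
Each full week contributes 2 weekend days (Sat, Sun): 8 × 2 = 16.
The 6 extra days are Wed, Thu, Fri, Sat, Sun, Mon — 2 of them qualify.
Total: 16 + 2 = 18.

18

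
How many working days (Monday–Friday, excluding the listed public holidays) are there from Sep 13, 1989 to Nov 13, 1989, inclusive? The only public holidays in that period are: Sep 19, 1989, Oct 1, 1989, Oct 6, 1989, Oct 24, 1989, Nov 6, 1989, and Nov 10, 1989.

Sep 13, 1989 is a Wednesday.
The range spans 62 days (inclusive of both endpoints).
62 = 7 × 8 + 6, so there are 8 full weeks plus 6 extra days.
Each full week contributes 5 weekdays (Mon–Fri): 8 × 5 = 40.
The 6 extra days are Wed, Thu, Fri, Sat, Sun, Mon — 4 of them qualify.
Total: 40 + 4 = 44.
Holidays: Sep 19, 1989 (Tue); Oct 1, 1989 (Sun); Oct 6, 1989 (Fri); Oct 24, 1989 (Tue); Nov 6, 1989 (Mon); Nov 10, 1989 (Fri).
5 of the 6 holidays fall on weekdays; the rest are weekends and were already excluded.
Business days: 44 − 5 = 39.

39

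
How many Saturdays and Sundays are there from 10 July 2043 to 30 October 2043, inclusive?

32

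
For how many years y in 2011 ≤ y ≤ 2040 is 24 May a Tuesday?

5

Day of week of May 24 in each year:
2011: Tue ✓, 2012: Thu, 2013: Fri, 2014: Sat, 2015: Sun, 2016: Tue ✓, 2017: Wed, 2018: Thu, 2019: Fri, 2020: Sun, 2021: Mon, 2022: Tue ✓, 2023: Wed, 2024: Fri, 2025: Sat, 2026: Sun, 2027: Mon, 2028: Wed, 2029: Thu, 2030: Fri, 2031: Sat, 2032: Mon, 2033: Tue ✓, 2034: Wed, 2035: Thu, 2036: Sat, 2037: Sun, 2038: Mon, 2039: Tue ✓, 2040: Thu
Tuesdays: 2011, 2016, 2022, 2033, 2039.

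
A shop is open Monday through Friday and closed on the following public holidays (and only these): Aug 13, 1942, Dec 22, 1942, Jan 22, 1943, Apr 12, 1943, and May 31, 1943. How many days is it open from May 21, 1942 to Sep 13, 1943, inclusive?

338

May 21, 1942 is a Thursday.
From May 21, 1942 to Sep 13, 1943 is 481 days inclusive.
481 = 7 × 68 + 5, so there are 68 full weeks plus 5 extra days.
Each full week contributes 5 weekdays (Mon–Fri): 68 × 5 = 340.
The 5 extra days are Thu, Fri, Sat, Sun, Mon — 3 of them qualify.
Total: 340 + 3 = 343.
Holidays: Aug 13, 1942 (Thu); Dec 22, 1942 (Tue); Jan 22, 1943 (Fri); Apr 12, 1943 (Mon); May 31, 1943 (Mon).
All 5 holidays fall on weekdays, so subtract 5.
Business days: 343 − 5 = 338.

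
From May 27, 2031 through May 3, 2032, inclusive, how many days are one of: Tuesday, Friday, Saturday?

May 27, 2031 is a Tuesday.
The range spans 343 days (inclusive of both endpoints).
343 = 7 × 49, so the span is exactly 49 full weeks.
Each full week contributes 3 days from the set (Tue, Fri, Sat): 49 × 3 = 147.

147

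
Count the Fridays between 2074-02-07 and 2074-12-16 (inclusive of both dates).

2074-02-07 is a Wednesday.
From 2074-02-07 to 2074-12-16 is 313 days inclusive.
313 = 7 × 44 + 5, so there are 44 full weeks plus 5 extra days.
Each full week contributes one Friday: 44 so far.
The 5 extra days are Wed, Thu, Fri, Sat, Sun — 1 of them qualifies.
Total: 44 + 1 = 45.

45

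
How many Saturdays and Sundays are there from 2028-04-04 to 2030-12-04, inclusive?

2028-04-04 is a Tuesday.
The range spans 975 days (inclusive of both endpoints).
975 = 7 × 139 + 2, so there are 139 full weeks plus 2 extra days.
Each full week contributes 2 weekend days (Sat, Sun): 139 × 2 = 278.
The 2 extra days are Tue, Wed — none qualify.
Total: 278 + 0 = 278.

278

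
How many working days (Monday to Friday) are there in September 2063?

1 September 2063 is a Saturday.
From 1 September 2063 to 30 September 2063 is 30 days inclusive.
30 = 7 × 4 + 2, so there are 4 full weeks plus 2 extra days.
Each full week contributes 5 weekdays (Mon–Fri): 4 × 5 = 20.
The 2 extra days are Saturday, Sunday — none qualify.
Total: 20 + 0 = 20.

20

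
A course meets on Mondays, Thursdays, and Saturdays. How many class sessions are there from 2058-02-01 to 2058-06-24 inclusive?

62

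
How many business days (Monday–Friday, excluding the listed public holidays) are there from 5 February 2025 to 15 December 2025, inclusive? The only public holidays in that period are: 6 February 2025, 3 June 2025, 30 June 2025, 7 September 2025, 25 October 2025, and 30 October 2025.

5 February 2025 is a Wednesday.
The range spans 314 days (inclusive of both endpoints).
314 = 7 × 44 + 6, so there are 44 full weeks plus 6 extra days.
Each full week contributes 5 weekdays (Mon–Fri): 44 × 5 = 220.
The 6 extra days are Wed, Thu, Fri, Sat, Sun, Mon — 4 of them qualify.
Total: 220 + 4 = 224.
Holidays: 6 February 2025 (Thu); 3 June 2025 (Tue); 30 June 2025 (Mon); 7 September 2025 (Sun); 25 October 2025 (Sat); 30 October 2025 (Thu).
4 of the 6 holidays fall on weekdays; the rest are weekends and were already excluded.
Business days: 224 − 4 = 220.

220 business days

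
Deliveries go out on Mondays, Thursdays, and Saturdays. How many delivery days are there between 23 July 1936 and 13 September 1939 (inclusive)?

23 July 1936 is a Thursday.
From 23 July 1936 to 13 September 1939 is 1148 days inclusive.
1148 = 7 × 164, so the span is exactly 164 full weeks.
Each full week contributes 3 days from the set (Mon, Thu, Sat): 164 × 3 = 492.

492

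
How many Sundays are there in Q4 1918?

1918-10-01 is a Tuesday.
From 1918-10-01 to 1918-12-31 is 92 days inclusive.
92 = 7 × 13 + 1, so there are 13 full weeks plus 1 extra day.
Each full week contributes one Sunday: 13 so far.
The 1 extra day is Tue — none qualify.
Total: 13 + 0 = 13.

13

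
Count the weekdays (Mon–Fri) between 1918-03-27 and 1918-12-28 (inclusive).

1918-03-27 is a Wednesday.
The range spans 277 days (inclusive of both endpoints).
277 = 7 × 39 + 4, so there are 39 full weeks plus 4 extra days.
Each full week contributes 5 weekdays (Mon–Fri): 39 × 5 = 195.
The 4 extra days are Wed, Thu, Fri, Sat — 3 of them qualify.
Total: 195 + 3 = 198.

198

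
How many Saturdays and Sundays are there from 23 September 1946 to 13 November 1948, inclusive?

223

23 September 1946 is a Monday.
That's 783 days from start to end, counting both.
783 = 7 × 111 + 6, so there are 111 full weeks plus 6 extra days.
Each full week contributes 2 weekend days (Sat, Sun): 111 × 2 = 222.
The 6 extra days are Mon, Tue, Wed, Thu, Fri, Sat — 1 of them qualifies.
Total: 222 + 1 = 223.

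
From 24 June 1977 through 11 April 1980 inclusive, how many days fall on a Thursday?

146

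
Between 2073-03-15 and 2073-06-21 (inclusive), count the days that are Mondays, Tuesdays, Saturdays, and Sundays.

2073-03-15 is a Wednesday.
From 2073-03-15 to 2073-06-21 is 99 days inclusive.
99 = 7 × 14 + 1, so there are 14 full weeks plus 1 extra day.
Each full week contributes 4 days from the set (Mon, Tue, Sat, Sun): 14 × 4 = 56.
The 1 extra day is Wed — none qualify.
Total: 56 + 0 = 56.

56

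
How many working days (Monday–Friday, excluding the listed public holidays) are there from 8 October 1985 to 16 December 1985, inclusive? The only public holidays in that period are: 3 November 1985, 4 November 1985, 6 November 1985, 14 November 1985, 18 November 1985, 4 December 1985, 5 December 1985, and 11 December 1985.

43

8 October 1985 is a Tuesday.
That's 70 days from start to end, counting both.
70 = 7 × 10, so the span is exactly 10 full weeks.
Each full week contributes 5 weekdays (Mon–Fri): 10 × 5 = 50.
Total: 50.
Holidays: 3 November 1985 (Sun); 4 November 1985 (Mon); 6 November 1985 (Wed); 14 November 1985 (Thu); 18 November 1985 (Mon); 4 December 1985 (Wed); 5 December 1985 (Thu); 11 December 1985 (Wed).
7 of the 8 holidays fall on weekdays; the rest are weekends and were already excluded.
Business days: 50 − 7 = 43.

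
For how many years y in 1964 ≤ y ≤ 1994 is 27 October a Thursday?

Day of week of October 27 in each year:
1964: Tue, 1965: Wed, 1966: Thu ✓, 1967: Fri, 1968: Sun, 1969: Mon, 1970: Tue, 1971: Wed, 1972: Fri, 1973: Sat, 1974: Sun, 1975: Mon, 1976: Wed, 1977: Thu ✓, 1978: Fri, 1979: Sat, 1980: Mon, 1981: Tue, 1982: Wed, 1983: Thu ✓, 1984: Sat, 1985: Sun, 1986: Mon, 1987: Tue, 1988: Thu ✓, 1989: Fri, 1990: Sat, 1991: Sun, 1992: Tue, 1993: Wed, 1994: Thu ✓
Thursdays: 1966, 1977, 1983, 1988, 1994.

5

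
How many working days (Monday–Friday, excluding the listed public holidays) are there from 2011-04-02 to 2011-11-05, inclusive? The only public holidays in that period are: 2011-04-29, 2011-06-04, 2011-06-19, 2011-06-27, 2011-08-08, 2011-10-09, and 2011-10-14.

2011-04-02 is a Saturday.
That's 218 days from start to end, counting both.
218 = 7 × 31 + 1, so there are 31 full weeks plus 1 extra day.
Each full week contributes 5 weekdays (Mon–Fri): 31 × 5 = 155.
The 1 extra day is Sat — none qualify.
Total: 155 + 0 = 155.
Holidays: 2011-04-29 (Fri); 2011-06-04 (Sat); 2011-06-19 (Sun); 2011-06-27 (Mon); 2011-08-08 (Mon); 2011-10-09 (Sun); 2011-10-14 (Fri).
4 of the 7 holidays fall on weekdays; the rest are weekends and were already excluded.
Business days: 155 − 4 = 151.

151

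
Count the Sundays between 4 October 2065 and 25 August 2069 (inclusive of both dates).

204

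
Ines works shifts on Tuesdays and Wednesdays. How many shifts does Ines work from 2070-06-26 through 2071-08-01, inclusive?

114

2070-06-26 is a Thursday.
That's 402 days from start to end, counting both.
402 = 7 × 57 + 3, so there are 57 full weeks plus 3 extra days.
Each full week contributes 2 days from the set (Tue, Wed): 57 × 2 = 114.
The 3 extra days are Thu, Fri, Sat — none qualify.
Total: 114 + 0 = 114.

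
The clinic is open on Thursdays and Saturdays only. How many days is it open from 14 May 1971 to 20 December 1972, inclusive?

167

14 May 1971 is a Friday.
The range spans 587 days (inclusive of both endpoints).
587 = 7 × 83 + 6, so there are 83 full weeks plus 6 extra days.
Each full week contributes 2 days from the set (Thu, Sat): 83 × 2 = 166.
The 6 extra days are Friday, Saturday, Sunday, Monday, Tuesday, Wednesday — 1 of them qualifies.
Total: 166 + 1 = 167.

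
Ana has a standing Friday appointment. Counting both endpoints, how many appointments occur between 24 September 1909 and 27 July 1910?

24 September 1909 is a Friday.
From 24 September 1909 to 27 July 1910 is 307 days inclusive.
307 = 7 × 43 + 6, so there are 43 full weeks plus 6 extra days.
Each full week contributes one Friday: 43 so far.
The 6 extra days are Friday, Saturday, Sunday, Monday, Tuesday, Wednesday — 1 of them qualifies.
Total: 43 + 1 = 44.

44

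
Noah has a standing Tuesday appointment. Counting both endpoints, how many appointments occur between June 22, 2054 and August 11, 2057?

164

June 22, 2054 is a Monday.
From June 22, 2054 to August 11, 2057 is 1147 days inclusive.
1147 = 7 × 163 + 6, so there are 163 full weeks plus 6 extra days.
Each full week contributes one Tuesday: 163 so far.
The 6 extra days are Monday, Tuesday, Wednesday, Thursday, Friday, Saturday — 1 of them qualifies.
Total: 163 + 1 = 164.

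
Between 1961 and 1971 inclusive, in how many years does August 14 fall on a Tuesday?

1

Day of week of August 14 in each year:
1961: Mon, 1962: Tue ✓, 1963: Wed, 1964: Fri, 1965: Sat, 1966: Sun, 1967: Mon, 1968: Wed, 1969: Thu, 1970: Fri, 1971: Sat
Tuesdays: 1962.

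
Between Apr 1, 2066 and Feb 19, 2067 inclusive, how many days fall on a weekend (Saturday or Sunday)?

93

Apr 1, 2066 is a Thursday.
The range spans 325 days (inclusive of both endpoints).
325 = 7 × 46 + 3, so there are 46 full weeks plus 3 extra days.
Each full week contributes 2 weekend days (Sat, Sun): 46 × 2 = 92.
The 3 extra days are Thursday, Friday, Saturday — 1 of them qualifies.
Total: 92 + 1 = 93.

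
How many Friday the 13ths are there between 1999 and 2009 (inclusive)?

18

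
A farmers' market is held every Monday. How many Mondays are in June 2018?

2018-06-01 is a Friday.
From 2018-06-01 to 2018-06-30 is 30 days inclusive.
30 = 7 × 4 + 2, so there are 4 full weeks plus 2 extra days.
Each full week contributes one Monday: 4 so far.
The 2 extra days are Friday, Saturday — none qualify.
Total: 4 + 0 = 4.

4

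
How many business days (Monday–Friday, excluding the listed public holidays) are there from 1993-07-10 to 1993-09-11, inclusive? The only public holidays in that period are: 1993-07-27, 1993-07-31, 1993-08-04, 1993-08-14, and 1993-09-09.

42 business days

1993-07-10 is a Saturday.
From 1993-07-10 to 1993-09-11 is 64 days inclusive.
64 = 7 × 9 + 1, so there are 9 full weeks plus 1 extra day.
Each full week contributes 5 weekdays (Mon–Fri): 9 × 5 = 45.
The 1 extra day is Sat — none qualify.
Total: 45 + 0 = 45.
Holidays: 1993-07-27 (Tue); 1993-07-31 (Sat); 1993-08-04 (Wed); 1993-08-14 (Sat); 1993-09-09 (Thu).
3 of the 5 holidays fall on weekdays; the rest are weekends and were already excluded.
Business days: 45 − 3 = 42.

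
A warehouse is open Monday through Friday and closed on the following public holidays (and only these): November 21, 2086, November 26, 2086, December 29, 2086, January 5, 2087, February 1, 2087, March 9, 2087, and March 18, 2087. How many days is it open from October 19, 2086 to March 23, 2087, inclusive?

October 19, 2086 is a Saturday.
That's 156 days from start to end, counting both.
156 = 7 × 22 + 2, so there are 22 full weeks plus 2 extra days.
Each full week contributes 5 weekdays (Mon–Fri): 22 × 5 = 110.
The 2 extra days are Sat, Sun — none qualify.
Total: 110 + 0 = 110.
Holidays: November 21, 2086 (Thu); November 26, 2086 (Tue); December 29, 2086 (Sun); January 5, 2087 (Sun); February 1, 2087 (Sat); March 9, 2087 (Sun); March 18, 2087 (Tue).
3 of the 7 holidays fall on weekdays; the rest are weekends and were already excluded.
Business days: 110 − 3 = 107.

107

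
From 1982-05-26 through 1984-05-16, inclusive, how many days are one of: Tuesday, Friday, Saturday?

309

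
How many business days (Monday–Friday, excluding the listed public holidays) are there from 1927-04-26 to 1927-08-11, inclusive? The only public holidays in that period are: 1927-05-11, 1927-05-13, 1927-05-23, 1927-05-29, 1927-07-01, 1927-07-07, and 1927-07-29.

72 business days

1927-04-26 is a Tuesday.
The range spans 108 days (inclusive of both endpoints).
108 = 7 × 15 + 3, so there are 15 full weeks plus 3 extra days.
Each full week contributes 5 weekdays (Mon–Fri): 15 × 5 = 75.
The 3 extra days are Tuesday, Wednesday, Thursday — 3 of them qualify.
Total: 75 + 3 = 78.
Holidays: 1927-05-11 (Wed); 1927-05-13 (Fri); 1927-05-23 (Mon); 1927-05-29 (Sun); 1927-07-01 (Fri); 1927-07-07 (Thu); 1927-07-29 (Fri).
6 of the 7 holidays fall on weekdays; the rest are weekends and were already excluded.
Business days: 78 − 6 = 72.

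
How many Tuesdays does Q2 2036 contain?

13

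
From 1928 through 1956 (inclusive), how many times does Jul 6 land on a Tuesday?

4

Day of week of July 6 in each year:
1928: Fri, 1929: Sat, 1930: Sun, 1931: Mon, 1932: Wed, 1933: Thu, 1934: Fri, 1935: Sat, 1936: Mon, 1937: Tue ✓, 1938: Wed, 1939: Thu, 1940: Sat, 1941: Sun, 1942: Mon, 1943: Tue ✓, 1944: Thu, 1945: Fri, 1946: Sat, 1947: Sun, 1948: Tue ✓, 1949: Wed, 1950: Thu, 1951: Fri, 1952: Sun, 1953: Mon, 1954: Tue ✓, 1955: Wed, 1956: Fri
Tuesdays: 1937, 1943, 1948, 1954.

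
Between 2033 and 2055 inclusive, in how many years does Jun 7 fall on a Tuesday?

4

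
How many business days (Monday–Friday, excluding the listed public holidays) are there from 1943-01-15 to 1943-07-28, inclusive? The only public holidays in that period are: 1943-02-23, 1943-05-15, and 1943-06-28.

1943-01-15 is a Friday.
From 1943-01-15 to 1943-07-28 is 195 days inclusive.
195 = 7 × 27 + 6, so there are 27 full weeks plus 6 extra days.
Each full week contributes 5 weekdays (Mon–Fri): 27 × 5 = 135.
The 6 extra days are Fri, Sat, Sun, Mon, Tue, Wed — 4 of them qualify.
Total: 135 + 4 = 139.
Holidays: 1943-02-23 (Tue); 1943-05-15 (Sat); 1943-06-28 (Mon).
2 of the 3 holidays fall on weekdays; the rest are weekends and were already excluded.
Business days: 139 − 2 = 137.

137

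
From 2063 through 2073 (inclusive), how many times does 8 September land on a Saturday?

2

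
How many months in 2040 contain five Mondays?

A month has five Mondays exactly when Monday falls within its first (length − 28) days.
Jan: 31 days, starts Sun → 5 of Sun, Mon, Tue ✓
Feb: 29 days, starts Wed → 5 of Wed
Mar: 31 days, starts Thu → 5 of Thu, Fri, Sat
Apr: 30 days, starts Sun → 5 of Sun, Mon ✓
May: 31 days, starts Tue → 5 of Tue, Wed, Thu
Jun: 30 days, starts Fri → 5 of Fri, Sat
Jul: 31 days, starts Sun → 5 of Sun, Mon, Tue ✓
Aug: 31 days, starts Wed → 5 of Wed, Thu, Fri
Sep: 30 days, starts Sat → 5 of Sat, Sun
Oct: 31 days, starts Mon → 5 of Mon, Tue, Wed ✓
Nov: 30 days, starts Thu → 5 of Thu, Fri
Dec: 31 days, starts Sat → 5 of Sat, Sun, Mon ✓
Months with five Mondays: Jan, Apr, Jul, Oct, Dec.

5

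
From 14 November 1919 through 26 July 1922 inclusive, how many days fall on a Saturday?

14 November 1919 is a Friday.
From 14 November 1919 to 26 July 1922 is 986 days inclusive.
986 = 7 × 140 + 6, so there are 140 full weeks plus 6 extra days.
Each full week contributes one Saturday: 140 so far.
The 6 extra days are Fri, Sat, Sun, Mon, Tue, Wed — 1 of them qualifies.
Total: 140 + 1 = 141.

141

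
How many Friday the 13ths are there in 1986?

1

The 13th falls on a Friday when the month's 13th has weekday Fri.
Jan 13 is Mon; Feb 13 is Thu; Mar 13 is Thu; Apr 13 is Sun; May 13 is Tue; Jun 13 is Fri ✓; Jul 13 is Sun; Aug 13 is Wed; Sep 13 is Sat; Oct 13 is Mon; Nov 13 is Thu; Dec 13 is Sat.
Friday the 13ths: Jun.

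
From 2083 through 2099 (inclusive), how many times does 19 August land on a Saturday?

Day of week of August 19 in each year:
2083: Thu, 2084: Sat ✓, 2085: Sun, 2086: Mon, 2087: Tue, 2088: Thu, 2089: Fri, 2090: Sat ✓, 2091: Sun, 2092: Tue, 2093: Wed, 2094: Thu, 2095: Fri, 2096: Sun, 2097: Mon, 2098: Tue, 2099: Wed
Saturdays: 2084, 2090.

2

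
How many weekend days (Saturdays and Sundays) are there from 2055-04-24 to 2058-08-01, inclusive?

2055-04-24 is a Saturday.
The range spans 1196 days (inclusive of both endpoints).
1196 = 7 × 170 + 6, so there are 170 full weeks plus 6 extra days.
Each full week contributes 2 weekend days (Sat, Sun): 170 × 2 = 340.
The 6 extra days are Saturday, Sunday, Monday, Tuesday, Wednesday, Thursday — 2 of them qualify.
Total: 340 + 2 = 342.

342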